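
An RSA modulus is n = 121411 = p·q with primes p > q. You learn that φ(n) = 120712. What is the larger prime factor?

383

φ(n) = (p−1)(q−1) = n − (p+q) + 1, so p + q = 121411 − 120712 + 1 = 700.
p and q are the roots of t² − 700t + 121411 = 0.
Discriminant: 700² − 4·121411 = 490000 − 485644 = 4356; √4356 = 66.
q = (700 − 66)/2 = 317, p = (700 + 66)/2 = 383.
Check: 317 · 383 = 121411.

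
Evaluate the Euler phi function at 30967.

30616

Factor: 30967 = 173 · 179.
φ(30967) = (173−1) · (179−1) = 172 · 178 = 30616.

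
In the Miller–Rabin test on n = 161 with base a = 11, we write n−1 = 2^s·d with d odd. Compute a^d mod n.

51

161 − 1 = 160 = 2^5 · 5, so d = 5.
11^1 ≡ 11 (mod 161)
11^2 ≡ 11^2 = 121 ≡ 121 (mod 161)
11^4 ≡ 121^2 = 14641 ≡ 151 (mod 161)
5 = 4 + 1 in binary powers of 2.
So 11^5 ≡ 151 · 11 ≡ 51 (mod 161).
Squaring chain: 51 → 25 → 142 → 39 → 72; never reaches −1, so base 11 is a Miller–Rabin witness that 161 is composite.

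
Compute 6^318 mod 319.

103

6^1 ≡ 6 (mod 319)
6^2 ≡ 6^2 = 36 ≡ 36 (mod 319)
6^4 ≡ 36^2 = 1296 ≡ 20 (mod 319)
6^8 ≡ 20^2 = 400 ≡ 81 (mod 319)
6^16 ≡ 81^2 = 6561 ≡ 181 (mod 319)
6^32 ≡ 181^2 = 32761 ≡ 223 (mod 319)
6^64 ≡ 223^2 = 49729 ≡ 284 (mod 319)
6^128 ≡ 284^2 = 80656 ≡ 268 (mod 319)
6^256 ≡ 268^2 = 71824 ≡ 49 (mod 319)
318 = 256 + 32 + 16 + 8 + 4 + 2 in binary powers of 2.
So 6^318 ≡ 49 · 223 · 181 · 81 · 20 · 36 ≡ 103 (mod 319).
Since 103 ≠ 1, base 6 is a Fermat witness: 319 is composite.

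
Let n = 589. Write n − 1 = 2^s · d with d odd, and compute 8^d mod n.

589 − 1 = 588 = 2^2 · 147, so d = 147.
8^1 ≡ 8 (mod 589)
8^2 ≡ 8^2 = 64 ≡ 64 (mod 589)
8^4 ≡ 64^2 = 4096 ≡ 562 (mod 589)
8^8 ≡ 562^2 = 315844 ≡ 140 (mod 589)
8^16 ≡ 140^2 = 19600 ≡ 163 (mod 589)
8^32 ≡ 163^2 = 26569 ≡ 64 (mod 589)
8^64 ≡ 64^2 = 4096 ≡ 562 (mod 589)
8^128 ≡ 562^2 = 315844 ≡ 140 (mod 589)
147 = 128 + 16 + 2 + 1 in binary powers of 2.
So 8^147 ≡ 140 · 163 · 64 · 8 ≡ 436 (mod 589).
Squaring chain: 436 → 438; never reaches −1, so base 8 is a Miller–Rabin witness that 589 is composite.

436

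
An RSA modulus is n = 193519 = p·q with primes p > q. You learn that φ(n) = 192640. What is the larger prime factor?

449

φ(n) = (p−1)(q−1) = n − (p+q) + 1, so p + q = 193519 − 192640 + 1 = 880.
p and q are the roots of t² − 880t + 193519 = 0.
Discriminant: 880² − 4·193519 = 774400 − 774076 = 324; √324 = 18.
q = (880 − 18)/2 = 431, p = (880 + 18)/2 = 449.
Check: 431 · 449 = 193519.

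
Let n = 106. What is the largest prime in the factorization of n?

53

106 = 2 · 53
53 is prime.
So 106 = 2 · 53; the largest prime factor is 53.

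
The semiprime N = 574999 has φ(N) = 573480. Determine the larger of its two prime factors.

φ(n) = (p−1)(q−1) = n − (p+q) + 1, so p + q = 574999 − 573480 + 1 = 1520.
p and q are the roots of t² − 1520t + 574999 = 0.
Discriminant: 1520² − 4·574999 = 2310400 − 2299996 = 10404; √10404 = 102.
q = (1520 − 102)/2 = 709, p = (1520 + 102)/2 = 811.
Check: 709 · 811 = 574999.

811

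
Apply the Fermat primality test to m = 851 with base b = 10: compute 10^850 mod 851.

380

10^1 ≡ 10 (mod 851)
10^2 ≡ 10^2 = 100 ≡ 100 (mod 851)
10^4 ≡ 100^2 = 10000 ≡ 639 (mod 851)
10^8 ≡ 639^2 = 408321 ≡ 692 (mod 851)
10^16 ≡ 692^2 = 478864 ≡ 602 (mod 851)
10^32 ≡ 602^2 = 362404 ≡ 729 (mod 851)
10^64 ≡ 729^2 = 531441 ≡ 417 (mod 851)
10^128 ≡ 417^2 = 173889 ≡ 285 (mod 851)
10^256 ≡ 285^2 = 81225 ≡ 380 (mod 851)
10^512 ≡ 380^2 = 144400 ≡ 581 (mod 851)
850 = 512 + 256 + 64 + 16 + 2 in binary powers of 2.
So 10^850 ≡ 581 · 380 · 417 · 602 · 100 ≡ 380 (mod 851).
Since 380 ≠ 1, base 10 is a Fermat witness: 851 is composite.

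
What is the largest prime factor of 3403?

3403 = 41 · 83
83 is prime.
So 3403 = 41 · 83; the largest prime factor is 83.

83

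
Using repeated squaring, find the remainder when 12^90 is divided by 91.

12^1 ≡ 12 (mod 91)
12^2 ≡ 12^2 = 144 ≡ 53 (mod 91)
12^4 ≡ 53^2 = 2809 ≡ 79 (mod 91)
12^8 ≡ 79^2 = 6241 ≡ 53 (mod 91)
12^16 ≡ 53^2 = 2809 ≡ 79 (mod 91)
12^32 ≡ 79^2 = 6241 ≡ 53 (mod 91)
12^64 ≡ 53^2 = 2809 ≡ 79 (mod 91)
90 = 64 + 16 + 8 + 2 in binary powers of 2.
So 12^90 ≡ 79 · 79 · 53 · 53 ≡ 1 (mod 91).
Since the result is 1, base 12 gives no evidence that 91 is composite.

1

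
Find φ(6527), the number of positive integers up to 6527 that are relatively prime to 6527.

6360

Factor: 6527 = 61 · 107.
φ(6527) = (61−1) · (107−1) = 60 · 106 = 6360.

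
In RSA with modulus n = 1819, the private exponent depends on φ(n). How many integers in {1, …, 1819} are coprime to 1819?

1696

Factor: 1819 = 17 · 107.
φ(1819) = (17−1) · (107−1) = 16 · 106 = 1696.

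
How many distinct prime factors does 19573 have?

19573 = 23^2 · 37
19573 = 23^2 · 37, which has 2 distinct prime factors.

2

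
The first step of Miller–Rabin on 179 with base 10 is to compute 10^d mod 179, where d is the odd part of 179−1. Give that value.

179 − 1 = 178 = 2^1 · 89, so d = 89.
10^1 ≡ 10 (mod 179)
10^2 ≡ 10^2 = 100 ≡ 100 (mod 179)
10^4 ≡ 100^2 = 10000 ≡ 155 (mod 179)
10^8 ≡ 155^2 = 24025 ≡ 39 (mod 179)
10^16 ≡ 39^2 = 1521 ≡ 89 (mod 179)
10^32 ≡ 89^2 = 7921 ≡ 45 (mod 179)
10^64 ≡ 45^2 = 2025 ≡ 56 (mod 179)
89 = 64 + 16 + 8 + 1 in binary powers of 2.
So 10^89 ≡ 56 · 89 · 39 · 10 ≡ 178 (mod 179).
Since 10^d ≡ 178 (mod 179), base 10 does not prove 179 composite.

178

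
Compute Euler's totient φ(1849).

Factor: 1849 = 43^2.
φ(1849) = 43^1·(43−1) = 1806.

1806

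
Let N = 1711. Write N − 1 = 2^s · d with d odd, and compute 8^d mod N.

1711 − 1 = 1710 = 2^1 · 855, so d = 855.
8^1 ≡ 8 (mod 1711)
8^2 ≡ 8^2 = 64 ≡ 64 (mod 1711)
8^4 ≡ 64^2 = 4096 ≡ 674 (mod 1711)
8^8 ≡ 674^2 = 454276 ≡ 861 (mod 1711)
8^16 ≡ 861^2 = 741321 ≡ 458 (mod 1711)
8^32 ≡ 458^2 = 209764 ≡ 1022 (mod 1711)
8^64 ≡ 1022^2 = 1044484 ≡ 774 (mod 1711)
8^128 ≡ 774^2 = 599076 ≡ 226 (mod 1711)
8^256 ≡ 226^2 = 51076 ≡ 1457 (mod 1711)
8^512 ≡ 1457^2 = 2122849 ≡ 1209 (mod 1711)
855 = 512 + 256 + 64 + 16 + 4 + 2 + 1 in binary powers of 2.
So 8^855 ≡ 1209 · 1457 · 774 · 458 · 674 · 64 · 8 ≡ 50 (mod 1711).
Squaring chain: 50; never reaches −1, so base 8 is a Miller–Rabin witness that 1711 is composite.

50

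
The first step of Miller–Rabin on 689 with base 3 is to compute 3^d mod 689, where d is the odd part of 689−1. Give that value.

689 − 1 = 688 = 2^4 · 43, so d = 43.
3^1 ≡ 3 (mod 689)
3^2 ≡ 3^2 = 9 ≡ 9 (mod 689)
3^4 ≡ 9^2 = 81 ≡ 81 (mod 689)
3^8 ≡ 81^2 = 6561 ≡ 360 (mod 689)
3^16 ≡ 360^2 = 129600 ≡ 68 (mod 689)
3^32 ≡ 68^2 = 4624 ≡ 490 (mod 689)
43 = 32 + 8 + 2 + 1 in binary powers of 2.
So 3^43 ≡ 490 · 360 · 9 · 3 ≡ 432 (mod 689).
Squaring chain: 432 → 594 → 68 → 490; never reaches −1, so base 3 is a Miller–Rabin witness that 689 is composite.

432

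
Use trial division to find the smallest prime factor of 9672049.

79

9672049 is odd.
Digit sum 37, not divisible by 3.
Ends in 9: not divisible by 5.
7: 9672049 = 7·1381721 + 2
11: 9672049 = 11·879277 + 2
13: 9672049 = 13·744003 + 10
17: 9672049 = 17·568944 + 1
19: 9672049 = 19·509055 + 4
23: 9672049 = 23·420523 + 20
29: 9672049 = 29·333518 + 27
31: 9672049 = 31·312001 + 18
37: 9672049 = 37·261406 + 27
41: 9672049 = 41·235903 + 26
43: 9672049 = 43·224931 + 16
47: 9672049 = 47·205788 + 13
53: 9672049 = 53·182491 + 26
59: 9672049 = 59·163933 + 2
61: 9672049 = 61·158558 + 11
67: 9672049 = 67·144358 + 63
71: 9672049 = 71·136226 + 3
73: 9672049 = 73·132493 + 60
79: 9672049 = 79·122431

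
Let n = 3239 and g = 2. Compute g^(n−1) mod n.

318

2^1 ≡ 2 (mod 3239)
2^2 ≡ 2^2 = 4 ≡ 4 (mod 3239)
2^4 ≡ 4^2 = 16 ≡ 16 (mod 3239)
2^8 ≡ 16^2 = 256 ≡ 256 (mod 3239)
2^16 ≡ 256^2 = 65536 ≡ 756 (mod 3239)
2^32 ≡ 756^2 = 571536 ≡ 1472 (mod 3239)
2^64 ≡ 1472^2 = 2166784 ≡ 3132 (mod 3239)
2^128 ≡ 3132^2 = 9809424 ≡ 1732 (mod 3239)
2^256 ≡ 1732^2 = 2999824 ≡ 510 (mod 3239)
2^512 ≡ 510^2 = 260100 ≡ 980 (mod 3239)
2^1024 ≡ 980^2 = 960400 ≡ 1656 (mod 3239)
2^2048 ≡ 1656^2 = 2742336 ≡ 2142 (mod 3239)
3238 = 2048 + 1024 + 128 + 32 + 4 + 2 in binary powers of 2.
So 2^3238 ≡ 2142 · 1656 · 1732 · 1472 · 16 · 4 ≡ 318 (mod 3239).
Since 318 ≠ 1, base 2 is a Fermat witness: 3239 is composite.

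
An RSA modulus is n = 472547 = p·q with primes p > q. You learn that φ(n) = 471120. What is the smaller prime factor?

φ(n) = (p−1)(q−1) = n − (p+q) + 1, so p + q = 472547 − 471120 + 1 = 1428.
p and q are the roots of t² − 1428t + 472547 = 0.
Discriminant: 1428² − 4·472547 = 2039184 − 1890188 = 148996; √148996 = 386.
q = (1428 − 386)/2 = 521, p = (1428 + 386)/2 = 907.
Check: 521 · 907 = 472547.

521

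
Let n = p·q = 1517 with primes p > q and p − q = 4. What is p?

Since p = q + 4, we have 1517 = q(q + 4), so q² + 4q − 1517 = 0.
Discriminant: 4² + 4·1517 = 16 + 6068 = 6084; √6084 = 78.
q = (−4 + 78)/2 = 37, and p = q + 4 = 41.
Check: 37 · 41 = 1517.

41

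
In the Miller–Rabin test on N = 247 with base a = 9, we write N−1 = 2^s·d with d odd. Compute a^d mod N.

247 − 1 = 246 = 2^1 · 123, so d = 123.
9^1 ≡ 9 (mod 247)
9^2 ≡ 9^2 = 81 ≡ 81 (mod 247)
9^4 ≡ 81^2 = 6561 ≡ 139 (mod 247)
9^8 ≡ 139^2 = 19321 ≡ 55 (mod 247)
9^16 ≡ 55^2 = 3025 ≡ 61 (mod 247)
9^32 ≡ 61^2 = 3721 ≡ 16 (mod 247)
9^64 ≡ 16^2 = 256 ≡ 9 (mod 247)
123 = 64 + 32 + 16 + 8 + 2 + 1 in binary powers of 2.
So 9^123 ≡ 9 · 16 · 61 · 55 · 81 · 9 ≡ 144 (mod 247).
Squaring chain: 144; never reaches −1, so base 9 is a Miller–Rabin witness that 247 is composite.

144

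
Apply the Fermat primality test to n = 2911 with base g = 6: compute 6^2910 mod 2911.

6^1 ≡ 6 (mod 2911)
6^2 ≡ 6^2 = 36 ≡ 36 (mod 2911)
6^4 ≡ 36^2 = 1296 ≡ 1296 (mod 2911)
6^8 ≡ 1296^2 = 1679616 ≡ 2880 (mod 2911)
6^16 ≡ 2880^2 = 8294400 ≡ 961 (mod 2911)
6^32 ≡ 961^2 = 923521 ≡ 734 (mod 2911)
6^64 ≡ 734^2 = 538756 ≡ 221 (mod 2911)
6^128 ≡ 221^2 = 48841 ≡ 2265 (mod 2911)
6^256 ≡ 2265^2 = 5130225 ≡ 1043 (mod 2911)
6^512 ≡ 1043^2 = 1087849 ≡ 2046 (mod 2911)
6^1024 ≡ 2046^2 = 4186116 ≡ 98 (mod 2911)
6^2048 ≡ 98^2 = 9604 ≡ 871 (mod 2911)
2910 = 2048 + 512 + 256 + 64 + 16 + 8 + 4 + 2 in binary powers of 2.
So 6^2910 ≡ 871 · 2046 · 1043 · 221 · 961 · 2880 · 1296 · 36 ≡ 747 (mod 2911).
Since 747 ≠ 1, base 6 is a Fermat witness: 2911 is composite.

747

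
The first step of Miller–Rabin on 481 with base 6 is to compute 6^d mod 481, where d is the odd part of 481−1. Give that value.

481 − 1 = 480 = 2^5 · 15, so d = 15.
6^1 ≡ 6 (mod 481)
6^2 ≡ 6^2 = 36 ≡ 36 (mod 481)
6^4 ≡ 36^2 = 1296 ≡ 334 (mod 481)
6^8 ≡ 334^2 = 111556 ≡ 445 (mod 481)
15 = 8 + 4 + 2 + 1 in binary powers of 2.
So 6^15 ≡ 445 · 334 · 36 · 6 ≡ 216 (mod 481).
Squaring chain: 216 → 480 → 1 → 1 → 1; reaches −1, so base 6 does not prove 481 composite.

216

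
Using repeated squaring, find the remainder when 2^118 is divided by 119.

2^1 ≡ 2 (mod 119)
2^2 ≡ 2^2 = 4 ≡ 4 (mod 119)
2^4 ≡ 4^2 = 16 ≡ 16 (mod 119)
2^8 ≡ 16^2 = 256 ≡ 18 (mod 119)
2^16 ≡ 18^2 = 324 ≡ 86 (mod 119)
2^32 ≡ 86^2 = 7396 ≡ 18 (mod 119)
2^64 ≡ 18^2 = 324 ≡ 86 (mod 119)
118 = 64 + 32 + 16 + 4 + 2 in binary powers of 2.
So 2^118 ≡ 86 · 18 · 86 · 16 · 4 ≡ 30 (mod 119).
Since 30 ≠ 1, base 2 is a Fermat witness: 119 is composite.

30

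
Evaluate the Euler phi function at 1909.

Factor: 1909 = 23 · 83.
φ(1909) = (23−1) · (83−1) = 22 · 82 = 1804.

1804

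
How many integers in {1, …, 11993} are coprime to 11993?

11748

Factor: 11993 = 67 · 179.
φ(11993) = (67−1) · (179−1) = 66 · 178 = 11748.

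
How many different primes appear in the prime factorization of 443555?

5

443555 = 5 · 88711
88711 = 7 · 12673
12673 = 19 · 667
667 = 23 · 29
443555 = 5 · 7 · 19 · 23 · 29, which has 5 distinct prime factors.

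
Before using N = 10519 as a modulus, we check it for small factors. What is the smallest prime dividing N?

10519 is odd.
Digit sum 16, not divisible by 3.
Ends in 9: not divisible by 5.
7: 10519 = 7·1502 + 5
11: 10519 = 11·956 + 3
13: 10519 = 13·809 + 2
17: 10519 = 17·618 + 13
19: 10519 = 19·553 + 12
23: 10519 = 23·457 + 8
29: 10519 = 29·362 + 21
31: 10519 = 31·339 + 10
37: 10519 = 37·284 + 11
41: 10519 = 41·256 + 23
43: 10519 = 43·244 + 27
47: 10519 = 47·223 + 38
53: 10519 = 53·198 + 25
59: 10519 = 59·178 + 17
61: 10519 = 61·172 + 27
67: 10519 = 67·157

67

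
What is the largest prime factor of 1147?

37

1147 = 31 · 37
37 is prime.
So 1147 = 31 · 37; the largest prime factor is 37.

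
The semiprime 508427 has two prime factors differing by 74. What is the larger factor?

751

Since p = q + 74, we have 508427 = q(q + 74), so q² + 74q − 508427 = 0.
Discriminant: 74² + 4·508427 = 5476 + 2033708 = 2039184; √2039184 = 1428.
q = (−74 + 1428)/2 = 677, and p = q + 74 = 751.
Check: 677 · 751 = 508427.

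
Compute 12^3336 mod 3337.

12^1 ≡ 12 (mod 3337)
12^2 ≡ 12^2 = 144 ≡ 144 (mod 3337)
12^4 ≡ 144^2 = 20736 ≡ 714 (mod 3337)
12^8 ≡ 714^2 = 509796 ≡ 2572 (mod 3337)
12^16 ≡ 2572^2 = 6615184 ≡ 1250 (mod 3337)
12^32 ≡ 1250^2 = 1562500 ≡ 784 (mod 3337)
12^64 ≡ 784^2 = 614656 ≡ 648 (mod 3337)
12^128 ≡ 648^2 = 419904 ≡ 2779 (mod 3337)
12^256 ≡ 2779^2 = 7722841 ≡ 1023 (mod 3337)
12^512 ≡ 1023^2 = 1046529 ≡ 2048 (mod 3337)
12^1024 ≡ 2048^2 = 4194304 ≡ 3032 (mod 3337)
12^2048 ≡ 3032^2 = 9193024 ≡ 2926 (mod 3337)
3336 = 2048 + 1024 + 256 + 8 in binary powers of 2.
So 12^3336 ≡ 2926 · 3032 · 1023 · 2572 ≡ 952 (mod 3337).
Since 952 ≠ 1, base 12 is a Fermat witness: 3337 is composite.

952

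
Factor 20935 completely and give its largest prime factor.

20935 = 5 · 4187
4187 = 53 · 79
79 is prime.
So 20935 = 5 · 53 · 79; the largest prime factor is 79.

79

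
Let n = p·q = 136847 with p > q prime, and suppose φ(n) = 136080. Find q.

φ(n) = (p−1)(q−1) = n − (p+q) + 1, so p + q = 136847 − 136080 + 1 = 768.
p and q are the roots of t² − 768t + 136847 = 0.
Discriminant: 768² − 4·136847 = 589824 − 547388 = 42436; √42436 = 206.
q = (768 − 206)/2 = 281, p = (768 + 206)/2 = 487.
Check: 281 · 487 = 136847.

281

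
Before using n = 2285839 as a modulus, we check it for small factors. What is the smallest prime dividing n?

67

2285839 is odd.
Digit sum 37, not divisible by 3.
Ends in 9: not divisible by 5.
7: 2285839 = 7·326548 + 3
11: 2285839 = 11·207803 + 6
13: 2285839 = 13·175833 + 10
17: 2285839 = 17·134461 + 2
19: 2285839 = 19·120307 + 6
23: 2285839 = 23·99384 + 7
29: 2285839 = 29·78822 + 1
31: 2285839 = 31·73736 + 23
37: 2285839 = 37·61779 + 16
41: 2285839 = 41·55752 + 7
43: 2285839 = 43·53159 + 2
47: 2285839 = 47·48634 + 41
53: 2285839 = 53·43129 + 2
59: 2285839 = 59·38743 + 2
61: 2285839 = 61·37472 + 47
67: 2285839 = 67·34117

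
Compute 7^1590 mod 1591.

7^1 ≡ 7 (mod 1591)
7^2 ≡ 7^2 = 49 ≡ 49 (mod 1591)
7^4 ≡ 49^2 = 2401 ≡ 810 (mod 1591)
7^8 ≡ 810^2 = 656100 ≡ 608 (mod 1591)
7^16 ≡ 608^2 = 369664 ≡ 552 (mod 1591)
7^32 ≡ 552^2 = 304704 ≡ 823 (mod 1591)
7^64 ≡ 823^2 = 677329 ≡ 1154 (mod 1591)
7^128 ≡ 1154^2 = 1331716 ≡ 49 (mod 1591)
7^256 ≡ 49^2 = 2401 ≡ 810 (mod 1591)
7^512 ≡ 810^2 = 656100 ≡ 608 (mod 1591)
7^1024 ≡ 608^2 = 369664 ≡ 552 (mod 1591)
1590 = 1024 + 512 + 32 + 16 + 4 + 2 in binary powers of 2.
So 7^1590 ≡ 552 · 608 · 823 · 552 · 810 · 49 ≡ 1506 (mod 1591).
Since 1506 ≠ 1, base 7 is a Fermat witness: 1591 is composite.

1506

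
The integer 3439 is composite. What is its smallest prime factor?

19

3439 is odd.
Digit sum 19, not divisible by 3.
Ends in 9: not divisible by 5.
7: 3439 = 7·491 + 2
11: 3439 = 11·312 + 7
13: 3439 = 13·264 + 7
17: 3439 = 17·202 + 5
19: 3439 = 19·181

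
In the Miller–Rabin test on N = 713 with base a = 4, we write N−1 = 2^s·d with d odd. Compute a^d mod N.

713 − 1 = 712 = 2^3 · 89, so d = 89.
4^1 ≡ 4 (mod 713)
4^2 ≡ 4^2 = 16 ≡ 16 (mod 713)
4^4 ≡ 16^2 = 256 ≡ 256 (mod 713)
4^8 ≡ 256^2 = 65536 ≡ 653 (mod 713)
4^16 ≡ 653^2 = 426409 ≡ 35 (mod 713)
4^32 ≡ 35^2 = 1225 ≡ 512 (mod 713)
4^64 ≡ 512^2 = 262144 ≡ 473 (mod 713)
89 = 64 + 16 + 8 + 1 in binary powers of 2.
So 4^89 ≡ 473 · 35 · 653 · 4 ≡ 349 (mod 713).
Squaring chain: 349 → 591 → 624; never reaches −1, so base 4 is a Miller–Rabin witness that 713 is composite.

349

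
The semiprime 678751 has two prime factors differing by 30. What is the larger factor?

839

Since p = q + 30, we have 678751 = q(q + 30), so q² + 30q − 678751 = 0.
Discriminant: 30² + 4·678751 = 900 + 2715004 = 2715904; √2715904 = 1648.
q = (−30 + 1648)/2 = 809, and p = q + 30 = 839.
Check: 809 · 839 = 678751.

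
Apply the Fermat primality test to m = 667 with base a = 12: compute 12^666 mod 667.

12^1 ≡ 12 (mod 667)
12^2 ≡ 12^2 = 144 ≡ 144 (mod 667)
12^4 ≡ 144^2 = 20736 ≡ 59 (mod 667)
12^8 ≡ 59^2 = 3481 ≡ 146 (mod 667)
12^16 ≡ 146^2 = 21316 ≡ 639 (mod 667)
12^32 ≡ 639^2 = 408321 ≡ 117 (mod 667)
12^64 ≡ 117^2 = 13689 ≡ 349 (mod 667)
12^128 ≡ 349^2 = 121801 ≡ 407 (mod 667)
12^256 ≡ 407^2 = 165649 ≡ 233 (mod 667)
12^512 ≡ 233^2 = 54289 ≡ 262 (mod 667)
666 = 512 + 128 + 16 + 8 + 2 in binary powers of 2.
So 12^666 ≡ 262 · 407 · 639 · 146 · 144 ≡ 492 (mod 667).
Since 492 ≠ 1, base 12 is a Fermat witness: 667 is composite.

492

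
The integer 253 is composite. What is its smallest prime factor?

11

253 is odd.
Digit sum 10, not divisible by 3.
Ends in 3: not divisible by 5.
7: 253 = 7·36 + 1
11: 253 = 11·23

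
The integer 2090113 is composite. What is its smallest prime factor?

31

2090113 is odd.
Digit sum 16, not divisible by 3.
Ends in 3: not divisible by 5.
7: 2090113 = 7·298587 + 4
11: 2090113 = 11·190010 + 3
13: 2090113 = 13·160777 + 12
17: 2090113 = 17·122947 + 14
19: 2090113 = 19·110005 + 18
23: 2090113 = 23·90874 + 11
29: 2090113 = 29·72072 + 25
31: 2090113 = 31·67423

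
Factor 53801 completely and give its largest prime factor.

53801 = 11 · 4891
4891 = 67 · 73
73 is prime.
So 53801 = 11 · 67 · 73; the largest prime factor is 73.

73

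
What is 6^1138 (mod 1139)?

920

6^1 ≡ 6 (mod 1139)
6^2 ≡ 6^2 = 36 ≡ 36 (mod 1139)
6^4 ≡ 36^2 = 1296 ≡ 157 (mod 1139)
6^8 ≡ 157^2 = 24649 ≡ 730 (mod 1139)
6^16 ≡ 730^2 = 532900 ≡ 987 (mod 1139)
6^32 ≡ 987^2 = 974169 ≡ 324 (mod 1139)
6^64 ≡ 324^2 = 104976 ≡ 188 (mod 1139)
6^128 ≡ 188^2 = 35344 ≡ 35 (mod 1139)
6^256 ≡ 35^2 = 1225 ≡ 86 (mod 1139)
6^512 ≡ 86^2 = 7396 ≡ 562 (mod 1139)
6^1024 ≡ 562^2 = 315844 ≡ 341 (mod 1139)
1138 = 1024 + 64 + 32 + 16 + 2 in binary powers of 2.
So 6^1138 ≡ 341 · 188 · 324 · 987 · 36 ≡ 920 (mod 1139).
Since 920 ≠ 1, base 6 is a Fermat witness: 1139 is composite.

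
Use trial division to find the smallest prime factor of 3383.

17

3383 is odd.
Digit sum 17, not divisible by 3.
Ends in 3: not divisible by 5.
7: 3383 = 7·483 + 2
11: 3383 = 11·307 + 6
13: 3383 = 13·260 + 3
17: 3383 = 17·199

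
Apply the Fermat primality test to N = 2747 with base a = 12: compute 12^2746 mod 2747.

12^1 ≡ 12 (mod 2747)
12^2 ≡ 12^2 = 144 ≡ 144 (mod 2747)
12^4 ≡ 144^2 = 20736 ≡ 1507 (mod 2747)
12^8 ≡ 1507^2 = 2271049 ≡ 2027 (mod 2747)
12^16 ≡ 2027^2 = 4108729 ≡ 1964 (mod 2747)
12^32 ≡ 1964^2 = 3857296 ≡ 508 (mod 2747)
12^64 ≡ 508^2 = 258064 ≡ 2593 (mod 2747)
12^128 ≡ 2593^2 = 6723649 ≡ 1740 (mod 2747)
12^256 ≡ 1740^2 = 3027600 ≡ 406 (mod 2747)
12^512 ≡ 406^2 = 164836 ≡ 16 (mod 2747)
12^1024 ≡ 16^2 = 256 ≡ 256 (mod 2747)
12^2048 ≡ 256^2 = 65536 ≡ 2355 (mod 2747)
2746 = 2048 + 512 + 128 + 32 + 16 + 8 + 2 in binary powers of 2.
So 12^2746 ≡ 2355 · 16 · 1740 · 508 · 1964 · 2027 · 144 ≡ 2137 (mod 2747).
Since 2137 ≠ 1, base 12 is a Fermat witness: 2747 is composite.

2137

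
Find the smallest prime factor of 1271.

1271 is odd.
Digit sum 11, not divisible by 3.
Ends in 1: not divisible by 5.
7: 1271 = 7·181 + 4
11: 1271 = 11·115 + 6
13: 1271 = 13·97 + 10
17: 1271 = 17·74 + 13
19: 1271 = 19·66 + 17
23: 1271 = 23·55 + 6
29: 1271 = 29·43 + 24
31: 1271 = 31·41

31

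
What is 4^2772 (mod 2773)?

2446

4^1 ≡ 4 (mod 2773)
4^2 ≡ 4^2 = 16 ≡ 16 (mod 2773)
4^4 ≡ 16^2 = 256 ≡ 256 (mod 2773)
4^8 ≡ 256^2 = 65536 ≡ 1757 (mod 2773)
4^16 ≡ 1757^2 = 3087049 ≡ 700 (mod 2773)
4^32 ≡ 700^2 = 490000 ≡ 1952 (mod 2773)
4^64 ≡ 1952^2 = 3810304 ≡ 202 (mod 2773)
4^128 ≡ 202^2 = 40804 ≡ 1982 (mod 2773)
4^256 ≡ 1982^2 = 3928324 ≡ 1756 (mod 2773)
4^512 ≡ 1756^2 = 3083536 ≡ 2733 (mod 2773)
4^1024 ≡ 2733^2 = 7469289 ≡ 1600 (mod 2773)
4^2048 ≡ 1600^2 = 2560000 ≡ 521 (mod 2773)
2772 = 2048 + 512 + 128 + 64 + 16 + 4 in binary powers of 2.
So 4^2772 ≡ 521 · 2733 · 1982 · 202 · 700 · 256 ≡ 2446 (mod 2773).
Since 2446 ≠ 1, base 4 is a Fermat witness: 2773 is composite.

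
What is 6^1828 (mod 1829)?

1823

6^1 ≡ 6 (mod 1829)
6^2 ≡ 6^2 = 36 ≡ 36 (mod 1829)
6^4 ≡ 36^2 = 1296 ≡ 1296 (mod 1829)
6^8 ≡ 1296^2 = 1679616 ≡ 594 (mod 1829)
6^16 ≡ 594^2 = 352836 ≡ 1668 (mod 1829)
6^32 ≡ 1668^2 = 2782224 ≡ 315 (mod 1829)
6^64 ≡ 315^2 = 99225 ≡ 459 (mod 1829)
6^128 ≡ 459^2 = 210681 ≡ 346 (mod 1829)
6^256 ≡ 346^2 = 119716 ≡ 831 (mod 1829)
6^512 ≡ 831^2 = 690561 ≡ 1028 (mod 1829)
6^1024 ≡ 1028^2 = 1056784 ≡ 1451 (mod 1829)
1828 = 1024 + 512 + 256 + 32 + 4 in binary powers of 2.
So 6^1828 ≡ 1451 · 1028 · 831 · 315 · 1296 ≡ 1823 (mod 1829).
Since 1823 ≠ 1, base 6 is a Fermat witness: 1829 is composite.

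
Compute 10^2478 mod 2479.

1000

10^1 ≡ 10 (mod 2479)
10^2 ≡ 10^2 = 100 ≡ 100 (mod 2479)
10^4 ≡ 100^2 = 10000 ≡ 84 (mod 2479)
10^8 ≡ 84^2 = 7056 ≡ 2098 (mod 2479)
10^16 ≡ 2098^2 = 4401604 ≡ 1379 (mod 2479)
10^32 ≡ 1379^2 = 1901641 ≡ 248 (mod 2479)
10^64 ≡ 248^2 = 61504 ≡ 2008 (mod 2479)
10^128 ≡ 2008^2 = 4032064 ≡ 1210 (mod 2479)
10^256 ≡ 1210^2 = 1464100 ≡ 1490 (mod 2479)
10^512 ≡ 1490^2 = 2220100 ≡ 1395 (mod 2479)
10^1024 ≡ 1395^2 = 1946025 ≡ 10 (mod 2479)
10^2048 ≡ 10^2 = 100 ≡ 100 (mod 2479)
2478 = 2048 + 256 + 128 + 32 + 8 + 4 + 2 in binary powers of 2.
So 10^2478 ≡ 100 · 1490 · 1210 · 248 · 2098 · 84 · 100 ≡ 1000 (mod 2479).
Since 1000 ≠ 1, base 10 is a Fermat witness: 2479 is composite.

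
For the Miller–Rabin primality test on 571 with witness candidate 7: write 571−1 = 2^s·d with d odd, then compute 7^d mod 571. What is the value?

570

571 − 1 = 570 = 2^1 · 285, so d = 285.
7^1 ≡ 7 (mod 571)
7^2 ≡ 7^2 = 49 ≡ 49 (mod 571)
7^4 ≡ 49^2 = 2401 ≡ 117 (mod 571)
7^8 ≡ 117^2 = 13689 ≡ 556 (mod 571)
7^16 ≡ 556^2 = 309136 ≡ 225 (mod 571)
7^32 ≡ 225^2 = 50625 ≡ 377 (mod 571)
7^64 ≡ 377^2 = 142129 ≡ 521 (mod 571)
7^128 ≡ 521^2 = 271441 ≡ 216 (mod 571)
7^256 ≡ 216^2 = 46656 ≡ 405 (mod 571)
285 = 256 + 16 + 8 + 4 + 1 in binary powers of 2.
So 7^285 ≡ 405 · 225 · 556 · 117 · 7 ≡ 570 (mod 571).
Since 7^d ≡ 570 (mod 571), base 7 does not prove 571 composite.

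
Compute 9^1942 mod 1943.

9^1 ≡ 9 (mod 1943)
9^2 ≡ 9^2 = 81 ≡ 81 (mod 1943)
9^4 ≡ 81^2 = 6561 ≡ 732 (mod 1943)
9^8 ≡ 732^2 = 535824 ≡ 1499 (mod 1943)
9^16 ≡ 1499^2 = 2247001 ≡ 893 (mod 1943)
9^32 ≡ 893^2 = 797449 ≡ 819 (mod 1943)
9^64 ≡ 819^2 = 670761 ≡ 426 (mod 1943)
9^128 ≡ 426^2 = 181476 ≡ 777 (mod 1943)
9^256 ≡ 777^2 = 603729 ≡ 1399 (mod 1943)
9^512 ≡ 1399^2 = 1957201 ≡ 600 (mod 1943)
9^1024 ≡ 600^2 = 360000 ≡ 545 (mod 1943)
1942 = 1024 + 512 + 256 + 128 + 16 + 4 + 2 in binary powers of 2.
So 9^1942 ≡ 545 · 600 · 1399 · 777 · 893 · 732 · 81 ≡ 1069 (mod 1943).
Since 1069 ≠ 1, base 9 is a Fermat witness: 1943 is composite.

1069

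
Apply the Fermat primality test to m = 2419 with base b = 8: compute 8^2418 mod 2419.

8^1 ≡ 8 (mod 2419)
8^2 ≡ 8^2 = 64 ≡ 64 (mod 2419)
8^4 ≡ 64^2 = 4096 ≡ 1677 (mod 2419)
8^8 ≡ 1677^2 = 2812329 ≡ 1451 (mod 2419)
8^16 ≡ 1451^2 = 2105401 ≡ 871 (mod 2419)
8^32 ≡ 871^2 = 758641 ≡ 1494 (mod 2419)
8^64 ≡ 1494^2 = 2232036 ≡ 1718 (mod 2419)
8^128 ≡ 1718^2 = 2951524 ≡ 344 (mod 2419)
8^256 ≡ 344^2 = 118336 ≡ 2224 (mod 2419)
8^512 ≡ 2224^2 = 4946176 ≡ 1740 (mod 2419)
8^1024 ≡ 1740^2 = 3027600 ≡ 1431 (mod 2419)
8^2048 ≡ 1431^2 = 2047761 ≡ 1287 (mod 2419)
2418 = 2048 + 256 + 64 + 32 + 16 + 2 in binary powers of 2.
So 8^2418 ≡ 1287 · 2224 · 1718 · 1494 · 871 · 64 ≡ 1255 (mod 2419).
Since 1255 ≠ 1, base 8 is a Fermat witness: 2419 is composite.

1255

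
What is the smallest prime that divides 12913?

12913 is odd.
Digit sum 16, not divisible by 3.
Ends in 3: not divisible by 5.
7: 12913 = 7·1844 + 5
11: 12913 = 11·1173 + 10
13: 12913 = 13·993 + 4
17: 12913 = 17·759 + 10
19: 12913 = 19·679 + 12
23: 12913 = 23·561 + 10
29: 12913 = 29·445 + 8
31: 12913 = 31·416 + 17
37: 12913 = 37·349

37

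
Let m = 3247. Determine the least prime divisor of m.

17

3247 is odd.
Digit sum 16, not divisible by 3.
Ends in 7: not divisible by 5.
7: 3247 = 7·463 + 6
11: 3247 = 11·295 + 2
13: 3247 = 13·249 + 10
17: 3247 = 17·191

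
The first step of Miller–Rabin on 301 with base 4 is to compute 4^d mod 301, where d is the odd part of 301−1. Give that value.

301 − 1 = 300 = 2^2 · 75, so d = 75.
4^1 ≡ 4 (mod 301)
4^2 ≡ 4^2 = 16 ≡ 16 (mod 301)
4^4 ≡ 16^2 = 256 ≡ 256 (mod 301)
4^8 ≡ 256^2 = 65536 ≡ 219 (mod 301)
4^16 ≡ 219^2 = 47961 ≡ 102 (mod 301)
4^32 ≡ 102^2 = 10404 ≡ 170 (mod 301)
4^64 ≡ 170^2 = 28900 ≡ 4 (mod 301)
75 = 64 + 8 + 2 + 1 in binary powers of 2.
So 4^75 ≡ 4 · 219 · 16 · 4 ≡ 78 (mod 301).
Squaring chain: 78 → 64; never reaches −1, so base 4 is a Miller–Rabin witness that 301 is composite.

78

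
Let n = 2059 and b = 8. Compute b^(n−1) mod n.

8^1 ≡ 8 (mod 2059)
8^2 ≡ 8^2 = 64 ≡ 64 (mod 2059)
8^4 ≡ 64^2 = 4096 ≡ 2037 (mod 2059)
8^8 ≡ 2037^2 = 4149369 ≡ 484 (mod 2059)
8^16 ≡ 484^2 = 234256 ≡ 1589 (mod 2059)
8^32 ≡ 1589^2 = 2524921 ≡ 587 (mod 2059)
8^64 ≡ 587^2 = 344569 ≡ 716 (mod 2059)
8^128 ≡ 716^2 = 512656 ≡ 2024 (mod 2059)
8^256 ≡ 2024^2 = 4096576 ≡ 1225 (mod 2059)
8^512 ≡ 1225^2 = 1500625 ≡ 1673 (mod 2059)
8^1024 ≡ 1673^2 = 2798929 ≡ 748 (mod 2059)
8^2048 ≡ 748^2 = 559504 ≡ 1515 (mod 2059)
2058 = 2048 + 8 + 2 in binary powers of 2.
So 8^2058 ≡ 1515 · 484 · 64 ≡ 1971 (mod 2059).
Since 1971 ≠ 1, base 8 is a Fermat witness: 2059 is composite.

1971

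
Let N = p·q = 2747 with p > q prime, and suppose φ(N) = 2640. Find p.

φ(n) = (p−1)(q−1) = n − (p+q) + 1, so p + q = 2747 − 2640 + 1 = 108.
p and q are the roots of t² − 108t + 2747 = 0.
Discriminant: 108² − 4·2747 = 11664 − 10988 = 676; √676 = 26.
q = (108 − 26)/2 = 41, p = (108 + 26)/2 = 67.
Check: 41 · 67 = 2747.

67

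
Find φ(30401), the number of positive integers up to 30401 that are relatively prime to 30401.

25200

Factor: 30401 = 7 · 43 · 101.
φ(30401) = (7−1) · (43−1) · (101−1) = 6 · 42 · 100 = 25200.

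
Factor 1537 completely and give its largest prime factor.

1537 = 29 · 53
53 is prime.
So 1537 = 29 · 53; the largest prime factor is 53.

53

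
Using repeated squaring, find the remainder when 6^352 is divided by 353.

6^1 ≡ 6 (mod 353)
6^2 ≡ 6^2 = 36 ≡ 36 (mod 353)
6^4 ≡ 36^2 = 1296 ≡ 237 (mod 353)
6^8 ≡ 237^2 = 56169 ≡ 42 (mod 353)
6^16 ≡ 42^2 = 1764 ≡ 352 (mod 353)
6^32 ≡ 352^2 = 123904 ≡ 1 (mod 353)
6^64 ≡ 1^2 = 1 ≡ 1 (mod 353)
6^128 ≡ 1^2 = 1 ≡ 1 (mod 353)
6^256 ≡ 1^2 = 1 ≡ 1 (mod 353)
352 = 256 + 64 + 32 in binary powers of 2.
So 6^352 ≡ 1 · 1 · 1 ≡ 1 (mod 353).
Since the result is 1, base 6 gives no evidence that 353 is composite.

1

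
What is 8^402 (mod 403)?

64

8^1 ≡ 8 (mod 403)
8^2 ≡ 8^2 = 64 ≡ 64 (mod 403)
8^4 ≡ 64^2 = 4096 ≡ 66 (mod 403)
8^8 ≡ 66^2 = 4356 ≡ 326 (mod 403)
8^16 ≡ 326^2 = 106276 ≡ 287 (mod 403)
8^32 ≡ 287^2 = 82369 ≡ 157 (mod 403)
8^64 ≡ 157^2 = 24649 ≡ 66 (mod 403)
8^128 ≡ 66^2 = 4356 ≡ 326 (mod 403)
8^256 ≡ 326^2 = 106276 ≡ 287 (mod 403)
402 = 256 + 128 + 16 + 2 in binary powers of 2.
So 8^402 ≡ 287 · 326 · 287 · 64 ≡ 64 (mod 403).
Since 64 ≠ 1, base 8 is a Fermat witness: 403 is composite.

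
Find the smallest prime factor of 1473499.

41

1473499 is odd.
Digit sum 37, not divisible by 3.
Ends in 9: not divisible by 5.
7: 1473499 = 7·210499 + 6
11: 1473499 = 11·133954 + 5
13: 1473499 = 13·113346 + 1
17: 1473499 = 17·86676 + 7
19: 1473499 = 19·77552 + 11
23: 1473499 = 23·64065 + 4
29: 1473499 = 29·50810 + 9
31: 1473499 = 31·47532 + 7
37: 1473499 = 37·39824 + 11
41: 1473499 = 41·35939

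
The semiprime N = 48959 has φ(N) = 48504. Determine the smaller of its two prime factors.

173

φ(n) = (p−1)(q−1) = n − (p+q) + 1, so p + q = 48959 − 48504 + 1 = 456.
p and q are the roots of t² − 456t + 48959 = 0.
Discriminant: 456² − 4·48959 = 207936 − 195836 = 12100; √12100 = 110.
q = (456 − 110)/2 = 173, p = (456 + 110)/2 = 283.
Check: 173 · 283 = 48959.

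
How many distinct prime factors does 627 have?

3

627 = 3 · 209
209 = 11 · 19
627 = 3 · 11 · 19, which has 3 distinct prime factors.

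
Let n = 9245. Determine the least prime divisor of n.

9245 is odd.
Digit sum 20, not divisible by 3.
Ends in 5: divisible by 5.

5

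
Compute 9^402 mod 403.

157

9^1 ≡ 9 (mod 403)
9^2 ≡ 9^2 = 81 ≡ 81 (mod 403)
9^4 ≡ 81^2 = 6561 ≡ 113 (mod 403)
9^8 ≡ 113^2 = 12769 ≡ 276 (mod 403)
9^16 ≡ 276^2 = 76176 ≡ 9 (mod 403)
9^32 ≡ 9^2 = 81 ≡ 81 (mod 403)
9^64 ≡ 81^2 = 6561 ≡ 113 (mod 403)
9^128 ≡ 113^2 = 12769 ≡ 276 (mod 403)
9^256 ≡ 276^2 = 76176 ≡ 9 (mod 403)
402 = 256 + 128 + 16 + 2 in binary powers of 2.
So 9^402 ≡ 9 · 276 · 9 · 81 ≡ 157 (mod 403).
Since 157 ≠ 1, base 9 is a Fermat witness: 403 is composite.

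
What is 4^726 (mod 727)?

1

4^1 ≡ 4 (mod 727)
4^2 ≡ 4^2 = 16 ≡ 16 (mod 727)
4^4 ≡ 16^2 = 256 ≡ 256 (mod 727)
4^8 ≡ 256^2 = 65536 ≡ 106 (mod 727)
4^16 ≡ 106^2 = 11236 ≡ 331 (mod 727)
4^32 ≡ 331^2 = 109561 ≡ 511 (mod 727)
4^64 ≡ 511^2 = 261121 ≡ 128 (mod 727)
4^128 ≡ 128^2 = 16384 ≡ 390 (mod 727)
4^256 ≡ 390^2 = 152100 ≡ 157 (mod 727)
4^512 ≡ 157^2 = 24649 ≡ 658 (mod 727)
726 = 512 + 128 + 64 + 16 + 4 + 2 in binary powers of 2.
So 4^726 ≡ 658 · 390 · 128 · 331 · 256 · 16 ≡ 1 (mod 727).
Since the result is 1, base 4 gives no evidence that 727 is composite.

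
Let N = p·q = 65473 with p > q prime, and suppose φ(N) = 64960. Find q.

φ(n) = (p−1)(q−1) = n − (p+q) + 1, so p + q = 65473 − 64960 + 1 = 514.
p and q are the roots of t² − 514t + 65473 = 0.
Discriminant: 514² − 4·65473 = 264196 − 261892 = 2304; √2304 = 48.
q = (514 − 48)/2 = 233, p = (514 + 48)/2 = 281.
Check: 233 · 281 = 65473.

233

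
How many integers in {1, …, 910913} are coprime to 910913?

Factor: 910913 = 61 · 109 · 137.
φ(910913) = (61−1) · (109−1) · (137−1) = 60 · 108 · 136 = 881280.

881280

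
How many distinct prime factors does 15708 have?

15708 = 2^2 · 3927
3927 = 3 · 1309
1309 = 7 · 187
187 = 11 · 17
15708 = 2^2 · 3 · 7 · 11 · 17, which has 5 distinct prime factors.

5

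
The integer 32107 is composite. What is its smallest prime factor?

32107 is odd.
Digit sum 13, not divisible by 3.
Ends in 7: not divisible by 5.
7: 32107 = 7·4586 + 5
11: 32107 = 11·2918 + 9
13: 32107 = 13·2469 + 10
17: 32107 = 17·1888 + 11
19: 32107 = 19·1689 + 16
23: 32107 = 23·1395 + 22
29: 32107 = 29·1107 + 4
31: 32107 = 31·1035 + 22
37: 32107 = 37·867 + 28
41: 32107 = 41·783 + 4
43: 32107 = 43·746 + 29
47: 32107 = 47·683 + 6
53: 32107 = 53·605 + 42
59: 32107 = 59·544 + 11
61: 32107 = 61·526 + 21
67: 32107 = 67·479 + 14
71: 32107 = 71·452 + 15
73: 32107 = 73·439 + 60
79: 32107 = 79·406 + 33
83: 32107 = 83·386 + 69
89: 32107 = 89·360 + 67
97: 32107 = 97·331

97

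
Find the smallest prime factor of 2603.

2603 is odd.
Digit sum 11, not divisible by 3.
Ends in 3: not divisible by 5.
7: 2603 = 7·371 + 6
11: 2603 = 11·236 + 7
13: 2603 = 13·200 + 3
17: 2603 = 17·153 + 2
19: 2603 = 19·137

19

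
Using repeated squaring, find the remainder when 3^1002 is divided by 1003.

144

3^1 ≡ 3 (mod 1003)
3^2 ≡ 3^2 = 9 ≡ 9 (mod 1003)
3^4 ≡ 9^2 = 81 ≡ 81 (mod 1003)
3^8 ≡ 81^2 = 6561 ≡ 543 (mod 1003)
3^16 ≡ 543^2 = 294849 ≡ 970 (mod 1003)
3^32 ≡ 970^2 = 940900 ≡ 86 (mod 1003)
3^64 ≡ 86^2 = 7396 ≡ 375 (mod 1003)
3^128 ≡ 375^2 = 140625 ≡ 205 (mod 1003)
3^256 ≡ 205^2 = 42025 ≡ 902 (mod 1003)
3^512 ≡ 902^2 = 813604 ≡ 171 (mod 1003)
1002 = 512 + 256 + 128 + 64 + 32 + 8 + 2 in binary powers of 2.
So 3^1002 ≡ 171 · 902 · 205 · 375 · 86 · 543 · 9 ≡ 144 (mod 1003).
Since 144 ≠ 1, base 3 is a Fermat witness: 1003 is composite.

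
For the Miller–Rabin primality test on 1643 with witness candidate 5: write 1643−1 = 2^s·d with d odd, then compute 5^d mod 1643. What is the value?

1643 − 1 = 1642 = 2^1 · 821, so d = 821.
5^1 ≡ 5 (mod 1643)
5^2 ≡ 5^2 = 25 ≡ 25 (mod 1643)
5^4 ≡ 25^2 = 625 ≡ 625 (mod 1643)
5^8 ≡ 625^2 = 390625 ≡ 1234 (mod 1643)
5^16 ≡ 1234^2 = 1522756 ≡ 1338 (mod 1643)
5^32 ≡ 1338^2 = 1790244 ≡ 1017 (mod 1643)
5^64 ≡ 1017^2 = 1034289 ≡ 842 (mod 1643)
5^128 ≡ 842^2 = 708964 ≡ 831 (mod 1643)
5^256 ≡ 831^2 = 690561 ≡ 501 (mod 1643)
5^512 ≡ 501^2 = 251001 ≡ 1265 (mod 1643)
821 = 512 + 256 + 32 + 16 + 4 + 1 in binary powers of 2.
So 5^821 ≡ 1265 · 501 · 1017 · 1338 · 625 · 5 ≡ 273 (mod 1643).
Squaring chain: 273; never reaches −1, so base 5 is a Miller–Rabin witness that 1643 is composite.

273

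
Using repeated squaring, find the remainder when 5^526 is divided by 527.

253

5^1 ≡ 5 (mod 527)
5^2 ≡ 5^2 = 25 ≡ 25 (mod 527)
5^4 ≡ 25^2 = 625 ≡ 98 (mod 527)
5^8 ≡ 98^2 = 9604 ≡ 118 (mod 527)
5^16 ≡ 118^2 = 13924 ≡ 222 (mod 527)
5^32 ≡ 222^2 = 49284 ≡ 273 (mod 527)
5^64 ≡ 273^2 = 74529 ≡ 222 (mod 527)
5^128 ≡ 222^2 = 49284 ≡ 273 (mod 527)
5^256 ≡ 273^2 = 74529 ≡ 222 (mod 527)
5^512 ≡ 222^2 = 49284 ≡ 273 (mod 527)
526 = 512 + 8 + 4 + 2 in binary powers of 2.
So 5^526 ≡ 273 · 118 · 98 · 25 ≡ 253 (mod 527).
Since 253 ≠ 1, base 5 is a Fermat witness: 527 is composite.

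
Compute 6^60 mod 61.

1

6^1 ≡ 6 (mod 61)
6^2 ≡ 6^2 = 36 ≡ 36 (mod 61)
6^4 ≡ 36^2 = 1296 ≡ 15 (mod 61)
6^8 ≡ 15^2 = 225 ≡ 42 (mod 61)
6^16 ≡ 42^2 = 1764 ≡ 56 (mod 61)
6^32 ≡ 56^2 = 3136 ≡ 25 (mod 61)
60 = 32 + 16 + 8 + 4 in binary powers of 2.
So 6^60 ≡ 25 · 56 · 42 · 15 ≡ 1 (mod 61).
Since the result is 1, base 6 gives no evidence that 61 is composite.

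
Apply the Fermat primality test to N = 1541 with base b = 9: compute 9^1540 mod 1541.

9^1 ≡ 9 (mod 1541)
9^2 ≡ 9^2 = 81 ≡ 81 (mod 1541)
9^4 ≡ 81^2 = 6561 ≡ 397 (mod 1541)
9^8 ≡ 397^2 = 157609 ≡ 427 (mod 1541)
9^16 ≡ 427^2 = 182329 ≡ 491 (mod 1541)
9^32 ≡ 491^2 = 241081 ≡ 685 (mod 1541)
9^64 ≡ 685^2 = 469225 ≡ 761 (mod 1541)
9^128 ≡ 761^2 = 579121 ≡ 1246 (mod 1541)
9^256 ≡ 1246^2 = 1552516 ≡ 729 (mod 1541)
9^512 ≡ 729^2 = 531441 ≡ 1337 (mod 1541)
9^1024 ≡ 1337^2 = 1787569 ≡ 9 (mod 1541)
1540 = 1024 + 512 + 4 in binary powers of 2.
So 9^1540 ≡ 9 · 1337 · 397 ≡ 1 (mod 1541).
Since the result is 1, base 9 gives no evidence that 1541 is composite.

1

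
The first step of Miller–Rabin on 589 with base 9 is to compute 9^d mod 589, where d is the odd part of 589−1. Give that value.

589 − 1 = 588 = 2^2 · 147, so d = 147.
9^1 ≡ 9 (mod 589)
9^2 ≡ 9^2 = 81 ≡ 81 (mod 589)
9^4 ≡ 81^2 = 6561 ≡ 82 (mod 589)
9^8 ≡ 82^2 = 6724 ≡ 245 (mod 589)
9^16 ≡ 245^2 = 60025 ≡ 536 (mod 589)
9^32 ≡ 536^2 = 287296 ≡ 453 (mod 589)
9^64 ≡ 453^2 = 205209 ≡ 237 (mod 589)
9^128 ≡ 237^2 = 56169 ≡ 214 (mod 589)
147 = 128 + 16 + 2 + 1 in binary powers of 2.
So 9^147 ≡ 214 · 536 · 81 · 9 ≡ 64 (mod 589).
Squaring chain: 64 → 562; never reaches −1, so base 9 is a Miller–Rabin witness that 589 is composite.

64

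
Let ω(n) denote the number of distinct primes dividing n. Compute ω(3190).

3190 = 2 · 1595
1595 = 5 · 319
319 = 11 · 29
3190 = 2 · 5 · 11 · 29, which has 4 distinct prime factors.

4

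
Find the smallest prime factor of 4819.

61

4819 is odd.
Digit sum 22, not divisible by 3.
Ends in 9: not divisible by 5.
7: 4819 = 7·688 + 3
11: 4819 = 11·438 + 1
13: 4819 = 13·370 + 9
17: 4819 = 17·283 + 8
19: 4819 = 19·253 + 12
23: 4819 = 23·209 + 12
29: 4819 = 29·166 + 5
31: 4819 = 31·155 + 14
37: 4819 = 37·130 + 9
41: 4819 = 41·117 + 22
43: 4819 = 43·112 + 3
47: 4819 = 47·102 + 25
53: 4819 = 53·90 + 49
59: 4819 = 59·81 + 40
61: 4819 = 61·79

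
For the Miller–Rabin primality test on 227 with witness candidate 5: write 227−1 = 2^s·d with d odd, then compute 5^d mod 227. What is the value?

226

227 − 1 = 226 = 2^1 · 113, so d = 113.
5^1 ≡ 5 (mod 227)
5^2 ≡ 5^2 = 25 ≡ 25 (mod 227)
5^4 ≡ 25^2 = 625 ≡ 171 (mod 227)
5^8 ≡ 171^2 = 29241 ≡ 185 (mod 227)
5^16 ≡ 185^2 = 34225 ≡ 175 (mod 227)
5^32 ≡ 175^2 = 30625 ≡ 207 (mod 227)
5^64 ≡ 207^2 = 42849 ≡ 173 (mod 227)
113 = 64 + 32 + 16 + 1 in binary powers of 2.
So 5^113 ≡ 173 · 207 · 175 · 5 ≡ 226 (mod 227).
Since 5^d ≡ 226 (mod 227), base 5 does not prove 227 composite.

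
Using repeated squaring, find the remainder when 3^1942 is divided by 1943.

1600

3^1 ≡ 3 (mod 1943)
3^2 ≡ 3^2 = 9 ≡ 9 (mod 1943)
3^4 ≡ 9^2 = 81 ≡ 81 (mod 1943)
3^8 ≡ 81^2 = 6561 ≡ 732 (mod 1943)
3^16 ≡ 732^2 = 535824 ≡ 1499 (mod 1943)
3^32 ≡ 1499^2 = 2247001 ≡ 893 (mod 1943)
3^64 ≡ 893^2 = 797449 ≡ 819 (mod 1943)
3^128 ≡ 819^2 = 670761 ≡ 426 (mod 1943)
3^256 ≡ 426^2 = 181476 ≡ 777 (mod 1943)
3^512 ≡ 777^2 = 603729 ≡ 1399 (mod 1943)
3^1024 ≡ 1399^2 = 1957201 ≡ 600 (mod 1943)
1942 = 1024 + 512 + 256 + 128 + 16 + 4 + 2 in binary powers of 2.
So 3^1942 ≡ 600 · 1399 · 777 · 426 · 1499 · 81 · 9 ≡ 1600 (mod 1943).
Since 1600 ≠ 1, base 3 is a Fermat witness: 1943 is composite.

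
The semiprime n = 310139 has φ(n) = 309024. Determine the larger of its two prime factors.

593

φ(n) = (p−1)(q−1) = n − (p+q) + 1, so p + q = 310139 − 309024 + 1 = 1116.
p and q are the roots of t² − 1116t + 310139 = 0.
Discriminant: 1116² − 4·310139 = 1245456 − 1240556 = 4900; √4900 = 70.
q = (1116 − 70)/2 = 523, p = (1116 + 70)/2 = 593.
Check: 523 · 593 = 310139.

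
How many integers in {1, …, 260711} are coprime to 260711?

233920

Factor: 260711 = 11 · 137 · 173.
φ(260711) = (11−1) · (137−1) · (173−1) = 10 · 136 · 172 = 233920.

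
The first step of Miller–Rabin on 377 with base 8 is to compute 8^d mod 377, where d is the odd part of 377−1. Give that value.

31

377 − 1 = 376 = 2^3 · 47, so d = 47.
8^1 ≡ 8 (mod 377)
8^2 ≡ 8^2 = 64 ≡ 64 (mod 377)
8^4 ≡ 64^2 = 4096 ≡ 326 (mod 377)
8^8 ≡ 326^2 = 106276 ≡ 339 (mod 377)
8^16 ≡ 339^2 = 114921 ≡ 313 (mod 377)
8^32 ≡ 313^2 = 97969 ≡ 326 (mod 377)
47 = 32 + 8 + 4 + 2 + 1 in binary powers of 2.
So 8^47 ≡ 326 · 339 · 326 · 64 · 8 ≡ 31 (mod 377).
Squaring chain: 31 → 207 → 248; never reaches −1, so base 8 is a Miller–Rabin witness that 377 is composite.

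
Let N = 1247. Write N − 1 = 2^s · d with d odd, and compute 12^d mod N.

394

1247 − 1 = 1246 = 2^1 · 623, so d = 623.
12^1 ≡ 12 (mod 1247)
12^2 ≡ 12^2 = 144 ≡ 144 (mod 1247)
12^4 ≡ 144^2 = 20736 ≡ 784 (mod 1247)
12^8 ≡ 784^2 = 614656 ≡ 1132 (mod 1247)
12^16 ≡ 1132^2 = 1281424 ≡ 755 (mod 1247)
12^32 ≡ 755^2 = 570025 ≡ 146 (mod 1247)
12^64 ≡ 146^2 = 21316 ≡ 117 (mod 1247)
12^128 ≡ 117^2 = 13689 ≡ 1219 (mod 1247)
12^256 ≡ 1219^2 = 1485961 ≡ 784 (mod 1247)
12^512 ≡ 784^2 = 614656 ≡ 1132 (mod 1247)
623 = 512 + 64 + 32 + 8 + 4 + 2 + 1 in binary powers of 2.
So 12^623 ≡ 1132 · 117 · 146 · 1132 · 784 · 144 · 12 ≡ 394 (mod 1247).
Squaring chain: 394; never reaches −1, so base 12 is a Miller–Rabin witness that 1247 is composite.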